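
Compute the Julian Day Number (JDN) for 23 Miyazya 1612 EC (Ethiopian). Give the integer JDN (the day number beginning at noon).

2312871

Equivalently 28 April 1620 (Gregorian).
JDN 2299161 is 15 October 1582 CE (Gregorian); the target day is +13710 days from there, so JDN = 2312871.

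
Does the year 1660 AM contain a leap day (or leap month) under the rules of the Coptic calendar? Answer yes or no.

1660 mod 4 = 0; in the Coptic calendar a year is leap when year mod 4 = 3, so it is a common year.

no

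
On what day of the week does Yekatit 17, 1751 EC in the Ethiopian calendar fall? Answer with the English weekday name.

In the Gregorian calendar this is 22 February 1759 (JDN 2363574).
Since JDN mod 7 = 3 (0 = Monday), the day is Thursday.

Thursday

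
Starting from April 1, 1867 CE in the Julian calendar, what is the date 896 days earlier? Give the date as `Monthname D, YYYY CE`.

The starting date is JDN 2403070; 2403070 − 896 = 2402174.
JDN 2402174 corresponds to October 17, 1864 CE.

October 17, 1864 CE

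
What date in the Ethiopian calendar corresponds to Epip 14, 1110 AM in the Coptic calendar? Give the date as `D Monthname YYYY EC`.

Both dates share Julian Day Number 2230405; in the Ethiopian calendar that is 14 Hamle 1386 EC.

14 Hamle 1386 EC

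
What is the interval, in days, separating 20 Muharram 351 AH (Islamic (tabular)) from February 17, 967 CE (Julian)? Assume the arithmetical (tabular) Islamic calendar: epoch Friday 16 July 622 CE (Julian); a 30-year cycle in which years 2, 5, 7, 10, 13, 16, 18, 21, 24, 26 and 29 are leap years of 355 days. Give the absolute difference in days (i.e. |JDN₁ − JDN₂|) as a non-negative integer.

JDN of the first date = 2072487.
JDN of the second date = 2074302.
|2074302 − 2072487| = 1815.

1815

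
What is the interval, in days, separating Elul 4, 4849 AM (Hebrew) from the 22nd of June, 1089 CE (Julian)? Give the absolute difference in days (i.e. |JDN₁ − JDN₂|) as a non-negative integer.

52

First date → JDN 2119040; second date → JDN 2118988.
The interval is |2119040 − 2118988| = 52 days.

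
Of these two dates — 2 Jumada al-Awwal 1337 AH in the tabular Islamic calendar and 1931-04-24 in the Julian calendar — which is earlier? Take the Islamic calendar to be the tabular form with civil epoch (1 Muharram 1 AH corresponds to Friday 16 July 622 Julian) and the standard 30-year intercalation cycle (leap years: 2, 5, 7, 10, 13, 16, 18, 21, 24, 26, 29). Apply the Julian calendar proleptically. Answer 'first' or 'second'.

first

First date → JDN 2421993; second date → JDN 2426469.
JDN 2421993 < JDN 2426469, so the first date is earlier.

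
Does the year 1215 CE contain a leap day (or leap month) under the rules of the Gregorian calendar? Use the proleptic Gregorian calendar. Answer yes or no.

1215 is not divisible by 4, so it is a common year.

no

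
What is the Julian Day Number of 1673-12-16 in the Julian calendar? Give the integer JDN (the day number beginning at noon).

Equivalently 26 December 1673 (Gregorian).
JDN 2451545 is 1 January 2000 CE (Gregorian); the target day is −119074 days from there, so JDN = 2332471.

2332471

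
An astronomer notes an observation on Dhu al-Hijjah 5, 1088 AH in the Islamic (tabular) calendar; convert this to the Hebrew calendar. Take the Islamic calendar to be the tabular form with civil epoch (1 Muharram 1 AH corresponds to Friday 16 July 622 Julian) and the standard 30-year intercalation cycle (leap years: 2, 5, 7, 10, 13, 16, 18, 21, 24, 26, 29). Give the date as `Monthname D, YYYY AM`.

The source date corresponds to 29 January 1678 in the Gregorian calendar (JDN 2333966).
That day falls on 6 Shevat 5438 AM in the Hebrew calendar.

Shevat 6, 5438 AM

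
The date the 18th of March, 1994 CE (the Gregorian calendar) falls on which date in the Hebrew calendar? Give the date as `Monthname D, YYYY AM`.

Both dates share Julian Day Number 2449430; in the Hebrew calendar that is 6 Nisan 5754 AM.

Nisan 6, 5754 AM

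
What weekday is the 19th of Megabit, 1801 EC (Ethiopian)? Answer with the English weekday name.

Monday

This is JDN 2381869 (27 March 1809 Gregorian).
Since JDN mod 7 = 0 (0 = Monday), the day is Monday.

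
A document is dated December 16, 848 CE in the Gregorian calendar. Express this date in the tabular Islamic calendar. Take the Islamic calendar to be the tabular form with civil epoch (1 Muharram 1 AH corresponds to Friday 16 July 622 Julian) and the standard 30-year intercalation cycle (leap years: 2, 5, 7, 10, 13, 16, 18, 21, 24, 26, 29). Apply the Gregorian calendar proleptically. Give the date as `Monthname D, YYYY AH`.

Both dates share Julian Day Number 2031136; in the tabular Islamic calendar that is 12 Jumada al-Awwal 234 AH.

Jumada al-Awwal 12, 234 AH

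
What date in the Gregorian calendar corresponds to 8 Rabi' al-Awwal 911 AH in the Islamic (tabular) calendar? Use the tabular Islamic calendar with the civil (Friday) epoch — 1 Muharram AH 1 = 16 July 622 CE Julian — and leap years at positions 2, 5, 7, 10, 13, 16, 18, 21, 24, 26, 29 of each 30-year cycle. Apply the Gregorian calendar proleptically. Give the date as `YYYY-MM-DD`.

Both dates share Julian Day Number 2270980; in the Gregorian calendar that is 19 August 1505 CE.

1505-08-19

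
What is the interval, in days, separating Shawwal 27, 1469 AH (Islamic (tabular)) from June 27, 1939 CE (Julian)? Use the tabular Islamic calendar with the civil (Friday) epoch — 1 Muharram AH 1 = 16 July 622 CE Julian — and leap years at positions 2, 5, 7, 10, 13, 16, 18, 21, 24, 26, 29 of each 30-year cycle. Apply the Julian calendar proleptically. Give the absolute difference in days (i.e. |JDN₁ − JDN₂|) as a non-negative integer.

39487

First date → JDN 2468942; second date → JDN 2429455.
The interval is |2468942 − 2429455| = 39487 days.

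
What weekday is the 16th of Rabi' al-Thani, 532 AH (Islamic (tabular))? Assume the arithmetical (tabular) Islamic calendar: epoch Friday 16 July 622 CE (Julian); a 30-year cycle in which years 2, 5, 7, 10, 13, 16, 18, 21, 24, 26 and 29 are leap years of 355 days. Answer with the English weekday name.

Saturday

In the proleptic Gregorian calendar this is 8 January 1138 (JDN 2136713).
Since JDN mod 7 = 5 (0 = Monday), the day is Saturday.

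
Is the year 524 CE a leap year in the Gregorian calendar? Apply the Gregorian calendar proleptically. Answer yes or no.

524 is divisible by 4 and not by 100, so it is a leap year.

yes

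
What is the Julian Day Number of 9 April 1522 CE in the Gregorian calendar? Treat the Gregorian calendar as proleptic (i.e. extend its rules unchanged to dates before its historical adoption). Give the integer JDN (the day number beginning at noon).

2277057

JDN 2299161 is 15 October 1582 CE (Gregorian); the target day is −22104 days from there, so JDN = 2277057.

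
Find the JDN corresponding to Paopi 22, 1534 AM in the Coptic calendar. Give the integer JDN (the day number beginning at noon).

2385009

In the Gregorian calendar the same day is 31 October 1817.
JDN 2451545 is 1 January 2000 CE (Gregorian); the target day is −66536 days from there, so JDN = 2385009.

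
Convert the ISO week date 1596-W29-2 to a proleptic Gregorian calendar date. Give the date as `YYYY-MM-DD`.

ISO week 1 of 1596 is the week containing the first Thursday of 1596.
Week 29, day 2 (Tuesday) lands on 1596-07-16.

1596-07-16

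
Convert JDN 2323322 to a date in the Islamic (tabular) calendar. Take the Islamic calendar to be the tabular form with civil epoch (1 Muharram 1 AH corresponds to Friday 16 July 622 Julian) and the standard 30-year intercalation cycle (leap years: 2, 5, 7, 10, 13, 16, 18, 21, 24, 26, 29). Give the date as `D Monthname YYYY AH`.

22 Dhu al-Qa'dah 1058 AH

The Gregorian equivalent of JDN 2323322 is 8 December 1648.
In the tabular Islamic calendar that day is 22 Dhu al-Qa'dah 1058 AH.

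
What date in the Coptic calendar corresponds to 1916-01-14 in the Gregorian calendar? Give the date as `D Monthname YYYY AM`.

5 Tobi 1632 AM

Both dates share Julian Day Number 2420877; in the Coptic calendar that is 5 Tobi 1632 AM.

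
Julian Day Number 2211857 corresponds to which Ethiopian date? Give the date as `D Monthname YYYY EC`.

JDN 2211857 is 4 October 1343 in the proleptic Gregorian calendar.
In the Ethiopian calendar that day is 28 Meskerem 1336 EC.

28 Meskerem 1336 EC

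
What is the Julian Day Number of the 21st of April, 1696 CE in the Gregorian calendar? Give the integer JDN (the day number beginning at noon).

JDN 2400001 is 17 November 1858 CE (Gregorian), MJD 0; the target day is −59378 days from there, so JDN = 2340623.

2340623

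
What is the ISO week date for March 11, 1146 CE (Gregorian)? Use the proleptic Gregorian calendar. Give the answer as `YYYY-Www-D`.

The weekday is Monday (ISO weekday 1).
That Monday belongs to ISO week 11 of ISO year 1146.

1146-W11-1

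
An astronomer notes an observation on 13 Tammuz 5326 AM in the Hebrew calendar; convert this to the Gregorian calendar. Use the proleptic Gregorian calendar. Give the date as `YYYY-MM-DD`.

Julian Day Number of the source date = 2293220.
Converting JDN 2293220 to the Gregorian calendar gives 10 July 1566 CE.

1566-07-10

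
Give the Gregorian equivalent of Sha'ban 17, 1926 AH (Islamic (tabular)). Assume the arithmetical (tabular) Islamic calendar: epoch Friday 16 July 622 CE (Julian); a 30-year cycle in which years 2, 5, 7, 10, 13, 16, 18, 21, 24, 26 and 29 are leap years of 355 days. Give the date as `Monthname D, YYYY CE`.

November 1, 2490 CE

Both dates share Julian Day Number 2630819; in the Gregorian calendar that is 1 November 2490 CE.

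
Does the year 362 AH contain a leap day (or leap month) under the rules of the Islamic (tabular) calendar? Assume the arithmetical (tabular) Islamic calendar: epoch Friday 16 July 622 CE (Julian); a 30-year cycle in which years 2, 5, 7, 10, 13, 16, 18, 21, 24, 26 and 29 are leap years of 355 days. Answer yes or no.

yes

Year 362 AH is year 2 of its 30-year cycle; leap positions are 2, 5, 7, 10, 13, 16, 18, 21, 24, 26, 29, so it is a leap year (355 days).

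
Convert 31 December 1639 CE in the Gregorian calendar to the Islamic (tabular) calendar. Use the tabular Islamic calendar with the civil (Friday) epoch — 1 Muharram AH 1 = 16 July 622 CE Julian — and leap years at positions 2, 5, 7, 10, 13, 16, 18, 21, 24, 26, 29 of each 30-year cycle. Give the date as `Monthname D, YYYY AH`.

Julian Day Number of the source date = 2320057.
Converting JDN 2320057 to the tabular Islamic calendar gives 6 Ramadan 1049 AH.

Ramadan 6, 1049 AH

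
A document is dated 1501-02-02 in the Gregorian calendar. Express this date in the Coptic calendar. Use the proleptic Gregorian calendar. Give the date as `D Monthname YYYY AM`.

Julian Day Number of the source date = 2269321.
Converting JDN 2269321 to the Coptic calendar gives 28 Tobi 1217 AM.

28 Tobi 1217 AM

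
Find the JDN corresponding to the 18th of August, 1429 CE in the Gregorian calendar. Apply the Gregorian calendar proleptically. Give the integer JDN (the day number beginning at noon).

JDN 2400001 is 17 November 1858 CE (Gregorian), MJD 0; the target day is −156780 days from there, so JDN = 2243221.

2243221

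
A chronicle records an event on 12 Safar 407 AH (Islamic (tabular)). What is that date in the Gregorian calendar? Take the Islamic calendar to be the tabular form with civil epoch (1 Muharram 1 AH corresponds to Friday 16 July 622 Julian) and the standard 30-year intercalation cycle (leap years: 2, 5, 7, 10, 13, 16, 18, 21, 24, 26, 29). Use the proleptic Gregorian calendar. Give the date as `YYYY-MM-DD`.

Both dates share Julian Day Number 2092354; in the Gregorian calendar that is 27 July 1016 CE.

1016-07-27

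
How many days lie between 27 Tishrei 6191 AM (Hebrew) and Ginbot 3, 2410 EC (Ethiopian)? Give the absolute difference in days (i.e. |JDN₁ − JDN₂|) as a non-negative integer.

First date → JDN 2608887; second date → JDN 2604350.
The interval is |2608887 − 2604350| = 4537 days.

4537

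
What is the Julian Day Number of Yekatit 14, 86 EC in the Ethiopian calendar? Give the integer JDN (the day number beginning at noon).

1755430

Equivalently 6 February 94 (proleptic Gregorian).
JDN 2451545 is 1 January 2000 CE (Gregorian); the target day is −696115 days from there, so JDN = 1755430.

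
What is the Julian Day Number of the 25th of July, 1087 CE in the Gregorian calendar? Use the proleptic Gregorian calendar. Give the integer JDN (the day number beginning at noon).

JDN 2400001 is 17 November 1858 CE (Gregorian), MJD 0; the target day is −281717 days from there, so JDN = 2118284.

2118284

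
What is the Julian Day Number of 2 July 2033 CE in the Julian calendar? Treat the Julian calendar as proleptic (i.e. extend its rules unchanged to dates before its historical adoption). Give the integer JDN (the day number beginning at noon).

2463794

In the Gregorian calendar the same day is 15 July 2033.
JDN 2451545 is 1 January 2000 CE (Gregorian); the target day is +12249 days from there, so JDN = 2463794.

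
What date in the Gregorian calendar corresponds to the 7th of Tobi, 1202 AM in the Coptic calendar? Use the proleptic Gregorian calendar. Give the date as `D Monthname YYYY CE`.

11 January 1486 CE

Both dates share Julian Day Number 2263821; in the Gregorian calendar that is 11 January 1486 CE.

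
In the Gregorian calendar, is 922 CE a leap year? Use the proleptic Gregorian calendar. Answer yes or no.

no

922 is not divisible by 4, so it is a common year.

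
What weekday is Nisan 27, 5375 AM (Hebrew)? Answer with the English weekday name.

Equivalently 26 April 1615 Gregorian, JDN 2311042.
2311042 ≡ 6 (mod 7); counting from Monday = 0 gives Sunday.

Sunday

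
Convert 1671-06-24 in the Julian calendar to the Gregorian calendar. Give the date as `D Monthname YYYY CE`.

For dates in this range the Gregorian date is 10 days ahead of the Julian.
24 June 1671 Julian + 10 days → 4 July 1671 Gregorian.

4 July 1671 CE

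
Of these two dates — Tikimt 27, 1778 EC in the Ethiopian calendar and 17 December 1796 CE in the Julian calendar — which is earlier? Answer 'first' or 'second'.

first

First date → JDN 2373326; second date → JDN 2377398.
JDN 2373326 < JDN 2377398, so the first date is earlier.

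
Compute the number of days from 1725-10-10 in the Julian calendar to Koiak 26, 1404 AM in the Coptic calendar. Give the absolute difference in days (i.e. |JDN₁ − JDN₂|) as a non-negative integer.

First date → JDN 2351397; second date → JDN 2337591.
The interval is |2351397 − 2337591| = 13806 days.

13806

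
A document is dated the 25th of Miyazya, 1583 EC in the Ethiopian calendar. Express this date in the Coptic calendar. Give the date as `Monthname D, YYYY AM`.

Parmouti 25, 1307 AM

Both dates share Julian Day Number 2302280; in the Coptic calendar that is 25 Parmouti 1307 AM.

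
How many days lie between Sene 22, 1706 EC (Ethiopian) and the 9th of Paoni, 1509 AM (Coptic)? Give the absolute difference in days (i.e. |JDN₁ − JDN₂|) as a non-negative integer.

28842

JDN of the first date = 2347263.
JDN of the second date = 2376105.
|2376105 − 2347263| = 28842.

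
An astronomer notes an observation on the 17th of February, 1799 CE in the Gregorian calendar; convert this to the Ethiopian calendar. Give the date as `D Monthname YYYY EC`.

12 Yekatit 1791 EC

Julian Day Number of the source date = 2378179.
Converting JDN 2378179 to the Ethiopian calendar gives 12 Yekatit 1791 EC.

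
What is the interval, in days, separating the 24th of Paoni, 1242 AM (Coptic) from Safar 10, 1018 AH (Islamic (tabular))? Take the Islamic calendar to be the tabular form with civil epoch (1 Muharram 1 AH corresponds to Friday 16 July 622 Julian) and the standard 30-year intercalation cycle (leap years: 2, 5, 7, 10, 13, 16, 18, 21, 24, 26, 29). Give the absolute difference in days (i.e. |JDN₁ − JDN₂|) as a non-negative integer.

First date → JDN 2278598; second date → JDN 2308870.
The interval is |2278598 − 2308870| = 30272 days.

30272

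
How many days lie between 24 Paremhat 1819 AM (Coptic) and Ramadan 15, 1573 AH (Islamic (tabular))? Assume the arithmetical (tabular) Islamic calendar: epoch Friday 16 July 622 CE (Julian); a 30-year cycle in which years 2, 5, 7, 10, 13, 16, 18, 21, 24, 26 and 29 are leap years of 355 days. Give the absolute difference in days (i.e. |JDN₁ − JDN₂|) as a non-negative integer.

16497

First date → JDN 2489257; second date → JDN 2505754.
The interval is |2489257 − 2505754| = 16497 days.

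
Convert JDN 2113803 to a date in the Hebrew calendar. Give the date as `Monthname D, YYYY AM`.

Nisan 23, 4835 AM

JDN 2113803 is 18 April 1075 in the proleptic Gregorian calendar.
In the Hebrew calendar that day is Nisan 23, 4835 AM.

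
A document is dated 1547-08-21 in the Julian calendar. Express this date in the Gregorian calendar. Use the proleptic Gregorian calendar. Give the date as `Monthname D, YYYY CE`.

August 31, 1547 CE

At this point the Julian calendar is 10 days behind the Gregorian.
21 August 1547 Julian + 10 days → 31 August 1547 Gregorian.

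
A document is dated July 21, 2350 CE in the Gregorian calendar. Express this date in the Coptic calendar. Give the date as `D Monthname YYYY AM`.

11 Epip 2066 AM

Both dates share Julian Day Number 2579581; in the Coptic calendar that is 11 Epip 2066 AM.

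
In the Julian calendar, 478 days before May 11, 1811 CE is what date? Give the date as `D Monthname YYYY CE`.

18 January 1810 CE

Counting 478 days back from JDN 2382656 reaches JDN 2382178, which is 18 January 1810 CE.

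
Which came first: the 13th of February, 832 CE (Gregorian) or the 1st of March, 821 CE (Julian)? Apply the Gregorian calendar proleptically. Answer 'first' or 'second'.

second

The two dates have Julian Day Numbers 2024985 and 2020988 respectively.
Since 2020988 < 2024985, the second date comes first.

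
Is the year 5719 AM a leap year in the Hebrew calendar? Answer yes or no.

yes

Hebrew year 5719 is year 19 of its 19-year Metonic cycle; leap years are at positions 3, 6, 8, 11, 14, 17, 19, so it is a leap year (13 months).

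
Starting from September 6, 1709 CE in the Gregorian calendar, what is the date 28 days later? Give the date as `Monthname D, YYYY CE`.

October 4, 1709 CE

The starting date is JDN 2345508; 2345508 + 28 = 2345536.
JDN 2345536 corresponds to October 4, 1709 CE.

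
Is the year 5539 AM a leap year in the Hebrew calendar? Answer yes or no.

Hebrew year 5539 is year 10 of its 19-year Metonic cycle; leap years are at positions 3, 6, 8, 11, 14, 17, 19, so it is a common year (12 months).

no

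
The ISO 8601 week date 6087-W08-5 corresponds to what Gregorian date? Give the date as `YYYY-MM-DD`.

ISO week 1 of 6087 is the week containing the first Thursday of 6087.
Week 8, day 5 (Friday) lands on 6087-02-21.

6087-02-21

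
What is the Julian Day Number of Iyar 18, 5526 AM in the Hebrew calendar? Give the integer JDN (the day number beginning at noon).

In the Gregorian calendar the same day is 27 April 1766.
JDN 2451545 is 1 January 2000 CE (Gregorian); the target day is −85350 days from there, so JDN = 2366195.

2366195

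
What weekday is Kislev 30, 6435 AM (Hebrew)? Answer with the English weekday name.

Equivalently 21 December 2674 Gregorian, JDN 2698073.
Since JDN mod 7 = 0 (0 = Monday), the day is Monday.

Monday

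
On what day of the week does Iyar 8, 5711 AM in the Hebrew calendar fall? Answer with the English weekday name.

Monday

Equivalently 14 May 1951 Gregorian, JDN 2433781.
Since JDN mod 7 = 0 (0 = Monday), the day is Monday.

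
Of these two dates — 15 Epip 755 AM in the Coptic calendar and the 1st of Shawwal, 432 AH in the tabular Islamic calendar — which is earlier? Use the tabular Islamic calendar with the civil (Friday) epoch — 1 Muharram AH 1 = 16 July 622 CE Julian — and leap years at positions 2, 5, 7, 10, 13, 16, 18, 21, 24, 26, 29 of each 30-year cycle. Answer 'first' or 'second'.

first

Converting both to JDN: 2100742 vs 2101438; the smaller is the first.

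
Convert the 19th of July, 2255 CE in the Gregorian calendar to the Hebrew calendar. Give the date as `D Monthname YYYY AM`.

Julian Day Number of the source date = 2544881.
Converting JDN 2544881 to the Hebrew calendar gives 14 Tammuz 6015 AM.

14 Tammuz 6015 AM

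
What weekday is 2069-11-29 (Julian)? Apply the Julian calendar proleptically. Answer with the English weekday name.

Thursday

Equivalently 12 December 2069 Gregorian, JDN 2477093.
2477093 ≡ 3 (mod 7); counting from Monday = 0 gives Thursday.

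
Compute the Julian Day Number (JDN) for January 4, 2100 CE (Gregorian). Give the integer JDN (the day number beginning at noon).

JDN 2400001 is 17 November 1858 CE (Gregorian), MJD 0; the target day is +88072 days from there, so JDN = 2488073.

2488073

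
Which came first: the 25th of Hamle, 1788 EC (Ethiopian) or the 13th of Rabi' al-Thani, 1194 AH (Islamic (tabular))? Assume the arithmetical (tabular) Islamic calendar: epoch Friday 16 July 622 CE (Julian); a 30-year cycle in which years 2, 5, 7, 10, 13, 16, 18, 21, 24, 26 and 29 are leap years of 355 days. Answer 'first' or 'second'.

Converting both to JDN: 2377247 vs 2371300; the smaller is the second.

second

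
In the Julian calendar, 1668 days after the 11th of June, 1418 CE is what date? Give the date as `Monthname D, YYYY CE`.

January 4, 1423 CE

JDN of the 11th of June, 1418 CE = 2239144.
2239144 + 1668 = 2240812.
JDN 2240812 in the Julian calendar is January 4, 1423 CE.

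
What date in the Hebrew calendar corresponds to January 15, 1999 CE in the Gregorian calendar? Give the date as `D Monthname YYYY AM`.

Both dates share Julian Day Number 2451194; in the Hebrew calendar that is 27 Tevet 5759 AM.

27 Tevet 5759 AM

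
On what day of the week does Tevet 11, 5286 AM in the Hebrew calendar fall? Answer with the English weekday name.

Wednesday

In the proleptic Gregorian calendar this is 6 January 1526 (JDN 2278425).
2278425 ≡ 2 (mod 7); counting from Monday = 0 gives Wednesday.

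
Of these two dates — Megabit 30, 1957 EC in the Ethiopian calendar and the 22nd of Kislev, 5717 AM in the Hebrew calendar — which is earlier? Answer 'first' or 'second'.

The two dates have Julian Day Numbers 2438859 and 2435804 respectively.
Since 2435804 < 2438859, the second date comes first.

second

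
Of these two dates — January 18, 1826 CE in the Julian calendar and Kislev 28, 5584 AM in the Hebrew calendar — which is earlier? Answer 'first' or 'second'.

second

The two dates have Julian Day Numbers 2388022 and 2387231 respectively.
Since 2387231 < 2388022, the second date comes first.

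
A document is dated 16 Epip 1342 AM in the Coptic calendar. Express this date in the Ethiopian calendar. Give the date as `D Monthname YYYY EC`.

Julian Day Number of the source date = 2315145.
Converting JDN 2315145 to the Ethiopian calendar gives 16 Hamle 1618 EC.

16 Hamle 1618 EC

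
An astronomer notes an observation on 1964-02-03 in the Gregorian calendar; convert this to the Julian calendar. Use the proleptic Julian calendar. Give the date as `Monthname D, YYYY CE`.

January 21, 1964 CE

The Julian–Gregorian offset here is 13 days (Julian trailing).
3 February 1964 Gregorian − 13 days → 21 January 1964 Julian.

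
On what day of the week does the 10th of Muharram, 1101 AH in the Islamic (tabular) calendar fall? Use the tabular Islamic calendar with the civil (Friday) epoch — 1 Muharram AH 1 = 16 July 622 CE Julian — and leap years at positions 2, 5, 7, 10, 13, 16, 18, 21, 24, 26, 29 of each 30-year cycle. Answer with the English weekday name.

Equivalently 24 October 1689 Gregorian, JDN 2338252.
2338252 ≡ 0 (mod 7); counting from Monday = 0 gives Monday.

Monday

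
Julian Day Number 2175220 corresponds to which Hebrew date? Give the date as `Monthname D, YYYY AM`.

Sivan 16, 5003 AM

JDN 2175220 is 13 June 1243 in the proleptic Gregorian calendar.
In the Hebrew calendar that day is Sivan 16, 5003 AM.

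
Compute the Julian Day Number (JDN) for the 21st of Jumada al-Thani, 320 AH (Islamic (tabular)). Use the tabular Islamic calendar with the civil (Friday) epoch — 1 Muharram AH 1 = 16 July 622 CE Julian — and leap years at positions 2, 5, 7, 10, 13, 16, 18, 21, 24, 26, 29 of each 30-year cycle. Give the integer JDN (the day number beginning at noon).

2061651

In the proleptic Gregorian calendar the same day is 4 July 932.
JDN 2299161 is 15 October 1582 CE (Gregorian); the target day is −237510 days from there, so JDN = 2061651.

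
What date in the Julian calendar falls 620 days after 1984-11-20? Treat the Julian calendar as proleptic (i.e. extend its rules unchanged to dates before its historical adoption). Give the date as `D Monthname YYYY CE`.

JDN of 1984-11-20 = 2446038.
2446038 + 620 = 2446658.
JDN 2446658 in the Julian calendar is 2 August 1986 CE.

2 August 1986 CE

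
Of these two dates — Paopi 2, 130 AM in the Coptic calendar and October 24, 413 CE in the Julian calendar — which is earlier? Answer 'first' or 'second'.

First date → JDN 1872178; second date → JDN 1872203.
JDN 1872178 < JDN 1872203, so the first date is earlier.

first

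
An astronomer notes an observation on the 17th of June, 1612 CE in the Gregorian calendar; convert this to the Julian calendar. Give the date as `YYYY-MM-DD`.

1612-06-07

The Julian–Gregorian offset here is 10 days (Julian trailing).
17 June 1612 Gregorian − 10 days → 7 June 1612 Julian.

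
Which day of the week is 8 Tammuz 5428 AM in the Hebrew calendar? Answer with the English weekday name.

This is JDN 2330453 (17 June 1668 Gregorian).
Since JDN mod 7 = 6 (0 = Monday), the day is Sunday.

Sunday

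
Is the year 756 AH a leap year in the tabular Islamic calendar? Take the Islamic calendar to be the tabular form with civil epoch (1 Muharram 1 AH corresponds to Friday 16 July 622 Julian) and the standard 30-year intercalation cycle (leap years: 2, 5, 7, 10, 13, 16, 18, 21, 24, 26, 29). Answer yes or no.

no

Year 756 AH is year 6 of its 30-year cycle; leap positions are 2, 5, 7, 10, 13, 16, 18, 21, 24, 26, 29, so it is a common year (354 days).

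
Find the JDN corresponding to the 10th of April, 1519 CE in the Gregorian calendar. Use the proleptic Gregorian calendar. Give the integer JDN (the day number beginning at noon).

JDN 2400001 is 17 November 1858 CE (Gregorian), MJD 0; the target day is −124039 days from there, so JDN = 2275962.

2275962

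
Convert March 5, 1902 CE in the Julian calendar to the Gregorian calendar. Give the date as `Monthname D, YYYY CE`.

March 18, 1902 CE

At this point the Julian calendar is 13 days behind the Gregorian.
5 March 1902 Julian + 13 days → 18 March 1902 Gregorian.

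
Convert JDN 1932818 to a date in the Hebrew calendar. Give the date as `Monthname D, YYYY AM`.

Cheshvan 2, 4340 AM

The proleptic Gregorian equivalent of JDN 1932818 is 10 October 579.
In the Hebrew calendar that day is Cheshvan 2, 4340 AM.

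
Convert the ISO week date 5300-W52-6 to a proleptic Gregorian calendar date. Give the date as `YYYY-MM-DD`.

ISO week 1 of 5300 is the week containing the first Thursday of 5300.
Week 52, day 6 (Saturday) lands on 5301-01-01.

5301-01-01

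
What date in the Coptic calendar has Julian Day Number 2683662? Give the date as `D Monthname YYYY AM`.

26 Paoni 2351 AM

JDN 2683662 is 8 July 2635 in the Gregorian calendar.
In the Coptic calendar that day is 26 Paoni 2351 AM.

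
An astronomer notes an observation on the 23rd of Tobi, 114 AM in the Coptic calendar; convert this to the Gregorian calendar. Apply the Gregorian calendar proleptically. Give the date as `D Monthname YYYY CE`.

Both dates share Julian Day Number 1866445; in the Gregorian calendar that is 19 January 398 CE.

19 January 398 CE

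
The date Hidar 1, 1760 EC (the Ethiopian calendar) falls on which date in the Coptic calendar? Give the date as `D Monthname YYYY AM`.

Julian Day Number of the source date = 2366756.
Converting JDN 2366756 to the Coptic calendar gives 1 Hathor 1484 AM.

1 Hathor 1484 AM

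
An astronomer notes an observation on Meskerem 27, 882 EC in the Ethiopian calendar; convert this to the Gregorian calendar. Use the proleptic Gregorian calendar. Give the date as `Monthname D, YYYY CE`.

Both dates share Julian Day Number 2046032; in the Gregorian calendar that is 28 September 889 CE.

September 28, 889 CE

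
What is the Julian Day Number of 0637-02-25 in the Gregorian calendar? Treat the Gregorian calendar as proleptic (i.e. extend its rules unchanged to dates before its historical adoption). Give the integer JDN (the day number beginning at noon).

JDN 2451545 is 1 January 2000 CE (Gregorian); the target day is −497770 days from there, so JDN = 1953775.

1953775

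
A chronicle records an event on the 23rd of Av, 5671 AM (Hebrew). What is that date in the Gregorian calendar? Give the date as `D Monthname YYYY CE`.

Both dates share Julian Day Number 2419266; in the Gregorian calendar that is 17 August 1911 CE.

17 August 1911 CE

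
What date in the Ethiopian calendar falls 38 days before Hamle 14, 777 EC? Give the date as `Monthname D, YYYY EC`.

Sene 6, 777 EC

JDN of Hamle 14, 777 EC = 2007968.
2007968 − 38 = 2007930.
JDN 2007930 in the Ethiopian calendar is Sene 6, 777 EC.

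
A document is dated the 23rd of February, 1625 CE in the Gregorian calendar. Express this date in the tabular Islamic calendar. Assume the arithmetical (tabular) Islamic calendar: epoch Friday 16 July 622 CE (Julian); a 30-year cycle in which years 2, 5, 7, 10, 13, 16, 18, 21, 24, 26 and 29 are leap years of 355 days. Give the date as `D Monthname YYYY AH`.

Both dates share Julian Day Number 2314633; in the tabular Islamic calendar that is 15 Jumada al-Awwal 1034 AH.

15 Jumada al-Awwal 1034 AH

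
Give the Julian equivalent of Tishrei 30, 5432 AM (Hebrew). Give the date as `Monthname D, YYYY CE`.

Julian Day Number of the source date = 2331657.
Converting JDN 2331657 to the Julian calendar gives 24 September 1671 CE.

September 24, 1671 CE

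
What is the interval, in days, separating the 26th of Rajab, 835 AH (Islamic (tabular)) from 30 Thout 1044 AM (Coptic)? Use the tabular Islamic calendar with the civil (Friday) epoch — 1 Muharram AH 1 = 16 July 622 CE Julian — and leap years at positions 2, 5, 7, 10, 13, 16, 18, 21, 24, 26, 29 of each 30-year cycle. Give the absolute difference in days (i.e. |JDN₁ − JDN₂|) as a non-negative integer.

38169

JDN of the first date = 2244184.
JDN of the second date = 2206015.
|2206015 − 2244184| = 38169.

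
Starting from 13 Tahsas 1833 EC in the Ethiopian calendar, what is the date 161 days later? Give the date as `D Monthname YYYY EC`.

JDN of 13 Tahsas 1833 EC = 2393461.
2393461 + 161 = 2393622.
JDN 2393622 in the Ethiopian calendar is 24 Ginbot 1833 EC.

24 Ginbot 1833 EC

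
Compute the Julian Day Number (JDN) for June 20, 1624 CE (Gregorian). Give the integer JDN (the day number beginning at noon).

JDN 2451545 is 1 January 2000 CE (Gregorian); the target day is −137160 days from there, so JDN = 2314385.

2314385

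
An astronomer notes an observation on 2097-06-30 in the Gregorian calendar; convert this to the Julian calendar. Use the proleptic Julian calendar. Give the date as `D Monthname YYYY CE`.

At this point the Julian calendar is 13 days behind the Gregorian.
30 June 2097 Gregorian − 13 days → 17 June 2097 Julian.

17 June 2097 CE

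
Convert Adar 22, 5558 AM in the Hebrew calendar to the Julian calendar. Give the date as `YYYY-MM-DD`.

1798-02-27

Julian Day Number of the source date = 2377835.
Converting JDN 2377835 to the Julian calendar gives 27 February 1798 CE.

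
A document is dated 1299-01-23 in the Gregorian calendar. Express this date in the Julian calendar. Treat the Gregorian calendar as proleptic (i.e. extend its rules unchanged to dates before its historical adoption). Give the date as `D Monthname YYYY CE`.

At this point the Julian calendar is 7 days behind the Gregorian.
23 January 1299 Gregorian − 7 days → 16 January 1299 Julian.

16 January 1299 CE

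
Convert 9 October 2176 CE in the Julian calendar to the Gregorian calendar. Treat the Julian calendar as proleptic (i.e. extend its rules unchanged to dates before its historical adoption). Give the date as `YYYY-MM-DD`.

2176-10-23

The Julian–Gregorian offset here is 14 days (Julian trailing).
9 October 2176 Julian + 14 days → 23 October 2176 Gregorian.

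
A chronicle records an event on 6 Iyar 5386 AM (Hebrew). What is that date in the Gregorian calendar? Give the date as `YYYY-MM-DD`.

1626-05-02

Julian Day Number of the source date = 2315066.
Converting JDN 2315066 to the Gregorian calendar gives 2 May 1626 CE.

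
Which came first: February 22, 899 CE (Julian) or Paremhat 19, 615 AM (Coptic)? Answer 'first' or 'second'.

The two dates have Julian Day Numbers 2049470 and 2049491 respectively.
Since 2049470 < 2049491, the first date comes first.

first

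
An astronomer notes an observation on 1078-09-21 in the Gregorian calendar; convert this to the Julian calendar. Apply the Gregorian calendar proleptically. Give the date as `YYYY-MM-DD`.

1078-09-15

At this point the Julian calendar is 6 days behind the Gregorian.
21 September 1078 Gregorian − 6 days → 15 September 1078 Julian.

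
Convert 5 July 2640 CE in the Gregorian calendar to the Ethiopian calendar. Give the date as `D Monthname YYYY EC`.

Julian Day Number of the source date = 2685486.
Converting JDN 2685486 to the Ethiopian calendar gives 23 Sene 2632 EC.

23 Sene 2632 EC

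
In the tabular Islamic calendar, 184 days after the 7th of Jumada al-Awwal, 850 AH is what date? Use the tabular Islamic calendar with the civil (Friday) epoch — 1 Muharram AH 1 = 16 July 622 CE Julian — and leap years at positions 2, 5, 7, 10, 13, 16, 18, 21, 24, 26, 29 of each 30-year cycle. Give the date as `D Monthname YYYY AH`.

The starting date is JDN 2249421; 2249421 + 184 = 2249605.
JDN 2249605 corresponds to 14 Dhu al-Qa'dah 850 AH.

14 Dhu al-Qa'dah 850 AH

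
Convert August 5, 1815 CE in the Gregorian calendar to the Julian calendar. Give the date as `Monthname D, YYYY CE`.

July 24, 1815 CE

The Julian–Gregorian offset here is 12 days (Julian trailing).
5 August 1815 Gregorian − 12 days → 24 July 1815 Julian.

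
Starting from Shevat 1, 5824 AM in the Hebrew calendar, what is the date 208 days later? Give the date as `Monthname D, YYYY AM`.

Elul 2, 5824 AM

Counting 208 days forward from JDN 2474939 reaches JDN 2475147, which is Elul 2, 5824 AM.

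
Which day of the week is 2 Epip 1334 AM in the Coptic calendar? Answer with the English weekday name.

This is JDN 2312209 (6 July 1618 Gregorian).
Since JDN mod 7 = 4 (0 = Monday), the day is Friday.

Friday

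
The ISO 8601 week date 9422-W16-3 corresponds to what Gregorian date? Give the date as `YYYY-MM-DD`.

ISO week 1 of 9422 is the week containing the first Thursday of 9422.
Week 16, day 3 (Wednesday) lands on 9422-04-17.

9422-04-17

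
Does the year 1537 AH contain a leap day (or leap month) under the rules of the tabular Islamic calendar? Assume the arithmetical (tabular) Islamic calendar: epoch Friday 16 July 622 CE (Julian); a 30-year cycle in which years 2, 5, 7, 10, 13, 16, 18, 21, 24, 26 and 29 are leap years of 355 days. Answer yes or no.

Year 1537 AH is year 7 of its 30-year cycle; leap positions are 2, 5, 7, 10, 13, 16, 18, 21, 24, 26, 29, so it is a leap year (355 days).

yes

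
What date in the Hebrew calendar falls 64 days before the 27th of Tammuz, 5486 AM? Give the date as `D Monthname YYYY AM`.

The starting date is JDN 2351675; 2351675 − 64 = 2351611.
JDN 2351611 corresponds to 22 Iyar 5486 AM.

22 Iyar 5486 AM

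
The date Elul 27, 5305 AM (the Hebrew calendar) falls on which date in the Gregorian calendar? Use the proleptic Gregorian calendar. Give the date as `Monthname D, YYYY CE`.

Julian Day Number of the source date = 2285616.
Converting JDN 2285616 to the Gregorian calendar gives 14 September 1545 CE.

September 14, 1545 CE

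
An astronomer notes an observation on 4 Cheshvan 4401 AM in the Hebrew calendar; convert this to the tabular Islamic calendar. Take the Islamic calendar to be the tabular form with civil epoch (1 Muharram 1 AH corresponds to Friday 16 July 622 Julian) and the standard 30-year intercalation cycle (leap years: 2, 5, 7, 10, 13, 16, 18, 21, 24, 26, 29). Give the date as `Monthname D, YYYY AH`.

The source date corresponds to 27 October 640 in the proleptic Gregorian calendar (JDN 1955115).
That day falls on 2 Dhu al-Qa'dah 19 AH in the tabular Islamic calendar.

Dhu al-Qa'dah 2, 19 AH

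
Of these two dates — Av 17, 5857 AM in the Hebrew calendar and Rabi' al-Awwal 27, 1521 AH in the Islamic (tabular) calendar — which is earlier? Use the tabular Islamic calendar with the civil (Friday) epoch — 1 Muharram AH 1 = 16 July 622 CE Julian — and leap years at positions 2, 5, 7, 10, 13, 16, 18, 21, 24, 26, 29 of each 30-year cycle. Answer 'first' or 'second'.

second

First date → JDN 2487181; second date → JDN 2487162.
JDN 2487162 < JDN 2487181, so the second date is earlier.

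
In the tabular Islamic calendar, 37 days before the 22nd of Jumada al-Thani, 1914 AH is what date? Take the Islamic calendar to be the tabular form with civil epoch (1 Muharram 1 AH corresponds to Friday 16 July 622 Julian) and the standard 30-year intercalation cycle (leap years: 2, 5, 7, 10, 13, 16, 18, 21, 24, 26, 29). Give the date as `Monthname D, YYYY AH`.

JDN of the 22nd of Jumada al-Thani, 1914 AH = 2626512.
2626512 − 37 = 2626475.
JDN 2626475 in the tabular Islamic calendar is Jumada al-Awwal 15, 1914 AH.

Jumada al-Awwal 15, 1914 AH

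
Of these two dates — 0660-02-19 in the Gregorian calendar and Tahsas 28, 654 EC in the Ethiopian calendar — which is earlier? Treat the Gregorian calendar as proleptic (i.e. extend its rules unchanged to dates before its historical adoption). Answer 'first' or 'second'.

First date → JDN 1962169; second date → JDN 1962846.
JDN 1962169 < JDN 1962846, so the first date is earlier.

first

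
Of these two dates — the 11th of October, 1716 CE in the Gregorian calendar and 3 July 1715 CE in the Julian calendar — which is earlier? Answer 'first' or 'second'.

second

First date → JDN 2348100; second date → JDN 2347645.
JDN 2347645 < JDN 2348100, so the second date is earlier.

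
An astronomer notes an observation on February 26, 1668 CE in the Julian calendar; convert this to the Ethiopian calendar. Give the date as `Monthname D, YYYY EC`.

Megabit 1, 1660 EC

The source date corresponds to 7 March 1668 in the Gregorian calendar (JDN 2330351).
That day falls on 1 Megabit 1660 EC in the Ethiopian calendar.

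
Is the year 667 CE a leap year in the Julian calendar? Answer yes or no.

no

667 mod 4 = 3, so it is a common year in the Julian calendar.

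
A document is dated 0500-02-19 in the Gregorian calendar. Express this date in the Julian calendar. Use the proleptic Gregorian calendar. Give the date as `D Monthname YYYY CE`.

For dates in this range the Gregorian date is 1 day ahead of the Julian.
19 February 500 Gregorian − 1 day → 18 February 500 Julian.

18 February 500 CE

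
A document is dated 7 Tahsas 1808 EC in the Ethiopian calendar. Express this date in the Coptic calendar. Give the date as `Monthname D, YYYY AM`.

The source date corresponds to 16 December 1815 in the Gregorian calendar (JDN 2384324).
That day falls on 7 Koiak 1532 AM in the Coptic calendar.

Koiak 7, 1532 AM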